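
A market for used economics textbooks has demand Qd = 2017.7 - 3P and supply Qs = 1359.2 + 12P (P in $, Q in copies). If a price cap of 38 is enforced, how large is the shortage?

Shortage = 88.5

Evaluating both curves at the ceiling price 38 gives Qd = 1903.7, Qs = 1815.2.
Shortage = Qd - Qs = 1903.7 - 1815.2 = 88.5.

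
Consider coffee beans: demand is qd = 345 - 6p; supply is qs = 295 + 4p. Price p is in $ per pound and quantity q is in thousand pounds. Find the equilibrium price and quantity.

At equilibrium qd = qs, so 345 - 6p = 295 + 4p; collecting terms, 50 = 10p and p* = 5.
Substitute back: q* = 345 - 6(5) = 315.

p* = 5, q* = 315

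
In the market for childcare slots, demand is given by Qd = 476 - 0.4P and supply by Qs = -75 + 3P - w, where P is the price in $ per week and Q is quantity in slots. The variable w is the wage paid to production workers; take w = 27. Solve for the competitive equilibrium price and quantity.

P* = 170, Q* = 408

With w = 27, supply is Qs = -102 + 3P.
At equilibrium Qd = Qs, so 476 - 0.4P = -102 + 3P; collecting terms, 578 = 3.4P and P* = 170.
Substitute back: Q* = 476 - 0.4(170) = 408.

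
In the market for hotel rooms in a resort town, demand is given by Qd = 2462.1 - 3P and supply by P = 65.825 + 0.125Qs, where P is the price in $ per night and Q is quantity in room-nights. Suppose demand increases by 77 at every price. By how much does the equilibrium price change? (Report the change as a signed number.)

ΔP = 7

Rewriting in direct form: Qs = -526.6 + 8P.
Equating demand and supply, 2462.1 - 3P = -526.6 + 8P gives 11P = 2988.7, so P* = 271.7.
Plugging P* into demand: Q* = 2462.1 - 3(271.7) = 1647.
After the shift, demand is Qd = 2539.1 - 3P.
Re-solving, 11P = 3065.7 gives P = 278.7 and Q = 1703.
ΔP = 278.7 - 271.7 = 7.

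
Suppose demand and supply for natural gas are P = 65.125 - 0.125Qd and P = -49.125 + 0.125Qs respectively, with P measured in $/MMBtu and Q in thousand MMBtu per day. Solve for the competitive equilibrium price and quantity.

In direct form, Qd = 521 - 8P and Qs = 393 + 8P.
Equating demand and supply, 521 - 8P = 393 + 8P gives 16P = 128, so P* = 8.
From the demand curve, Q* = 521 - 8(8) = 457.

P* = 8, Q* = 457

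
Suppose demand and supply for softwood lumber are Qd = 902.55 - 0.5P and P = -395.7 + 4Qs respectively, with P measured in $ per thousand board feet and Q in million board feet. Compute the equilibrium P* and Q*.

Inverting to quantity form: Qs = 98.925 + 0.25P.
At equilibrium Qd = Qs, so 902.55 - 0.5P = 98.925 + 0.25P; collecting terms, 803.625 = 0.75P and P* = 1071.5.
From the demand curve, Q* = 902.55 - 0.5(1071.5) = 366.8.

P* = 1071.5, Q* = 366.8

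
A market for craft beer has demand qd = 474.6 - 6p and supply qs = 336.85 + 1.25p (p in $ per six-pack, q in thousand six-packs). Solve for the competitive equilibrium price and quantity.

p* = 19, q* = 360.6

At equilibrium qd = qs, so 474.6 - 6p = 336.85 + 1.25p; collecting terms, 137.75 = 7.25p and p* = 19.
Then q* = 474.6 - 6(19) = 360.6.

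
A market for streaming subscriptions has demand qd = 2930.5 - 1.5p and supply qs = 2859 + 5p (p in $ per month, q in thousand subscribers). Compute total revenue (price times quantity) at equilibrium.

Total revenue = 32054

At equilibrium qd = qs, so 2930.5 - 1.5p = 2859 + 5p; collecting terms, 71.5 = 6.5p and p* = 11.
From the demand curve, q* = 2930.5 - 1.5(11) = 2914.
Total revenue = p* × q* = 11 × 2914 = 32054.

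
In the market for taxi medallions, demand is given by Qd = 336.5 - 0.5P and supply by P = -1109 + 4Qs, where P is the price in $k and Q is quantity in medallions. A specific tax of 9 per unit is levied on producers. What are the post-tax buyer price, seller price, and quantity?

P_b = 82, P_s = 73, Q = 295.5

In direct form, Qs = 277.25 + 0.25P.
With a tax of 9 on producers, they supply based on the net price P_s = P_b - 9, so Qs = 275 + 0.25P_b.
Market clearing requires 336.5 - 0.5P_b = 275 + 0.25P_b; hence 61.5 = 0.75P_b and P_b = 82.
Then P_s = 82 - 9 = 73 and Q = 336.5 - 0.5(82) = 295.5.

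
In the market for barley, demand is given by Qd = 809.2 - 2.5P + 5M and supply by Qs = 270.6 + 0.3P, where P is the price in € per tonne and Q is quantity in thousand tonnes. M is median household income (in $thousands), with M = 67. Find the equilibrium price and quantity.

With M = 67, demand is Qd = 1144.2 - 2.5P.
Set Qd = Qs: 1144.2 - 2.5P = 270.6 + 0.3P, so 873.6 = 2.8P and P* = 312.
Plugging P* into demand: Q* = 1144.2 - 2.5(312) = 364.2.

P* = 312, Q* = 364.2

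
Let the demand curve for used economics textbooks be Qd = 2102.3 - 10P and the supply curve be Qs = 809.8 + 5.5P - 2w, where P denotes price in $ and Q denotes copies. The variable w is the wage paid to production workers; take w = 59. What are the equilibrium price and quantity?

P* = 91, Q* = 1192.3

With w = 59, supply is Qs = 691.8 + 5.5P.
The market clears where 2102.3 - 10P = 691.8 + 5.5P. Rearranging, 15.5P = 1410.5, hence P* = 91.
From the demand curve, Q* = 2102.3 - 10(91) = 1192.3.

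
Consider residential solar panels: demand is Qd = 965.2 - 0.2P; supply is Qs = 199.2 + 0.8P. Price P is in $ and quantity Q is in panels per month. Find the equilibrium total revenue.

Total revenue = 621992

Equating demand and supply, 965.2 - 0.2P = 199.2 + 0.8P gives P = 766, so P* = 766.
Substitute back: Q* = 965.2 - 0.2(766) = 812.
Total revenue = P* × Q* = 766 × 812 = 621992.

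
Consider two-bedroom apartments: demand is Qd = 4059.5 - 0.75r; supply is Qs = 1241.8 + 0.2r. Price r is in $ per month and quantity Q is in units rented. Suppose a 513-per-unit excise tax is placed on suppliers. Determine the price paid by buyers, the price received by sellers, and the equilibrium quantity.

Suppliers keep r_s = r_b - 513 per unit, so supply in terms of the buyer price is Qs = 1139.2 + 0.2r_b.
Equate demand and the shifted supply: 4059.5 - 0.75r_b = 1139.2 + 0.2r_b, giving 0.95r_b = 2920.3, so r_b = 3074.
So r_s = 2561 and the quantity traded is Q = 4059.5 - 0.75(3074) = 1754.

r_b = 3074, r_s = 2561, Q = 1754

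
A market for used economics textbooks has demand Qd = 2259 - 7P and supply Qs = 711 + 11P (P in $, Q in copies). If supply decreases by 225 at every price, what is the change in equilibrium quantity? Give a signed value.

ΔQ = -87.5

The market clears where 2259 - 7P = 711 + 11P. Rearranging, 18P = 1548, hence P* = 86.
Substitute back: Q* = 2259 - 7(86) = 1657.
After the shift, supply is Qs = 486 + 11P.
Re-solving, 18P = 1773 gives P = 98.5 and Q = 1569.5.
ΔQ = 1569.5 - 1657 = -87.5.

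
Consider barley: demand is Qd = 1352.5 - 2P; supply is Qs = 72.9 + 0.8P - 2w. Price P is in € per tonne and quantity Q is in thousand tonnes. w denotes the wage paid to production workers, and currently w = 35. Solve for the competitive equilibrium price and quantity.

P* = 482, Q* = 388.5

With w = 35, supply is Qs = 2.9 + 0.8P.
At equilibrium Qd = Qs, so 1352.5 - 2P = 2.9 + 0.8P; collecting terms, 1349.6 = 2.8P and P* = 482.
Then Q* = 1352.5 - 2(482) = 388.5.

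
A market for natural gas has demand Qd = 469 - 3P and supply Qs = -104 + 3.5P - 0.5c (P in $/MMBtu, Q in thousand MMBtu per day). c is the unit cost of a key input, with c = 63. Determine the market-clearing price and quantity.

P* = 93, Q* = 190

With c = 63, supply is Qs = -135.5 + 3.5P.
Equating demand and supply, 469 - 3P = -135.5 + 3.5P gives 6.5P = 604.5, so P* = 93.
From the demand curve, Q* = 469 - 3(93) = 190.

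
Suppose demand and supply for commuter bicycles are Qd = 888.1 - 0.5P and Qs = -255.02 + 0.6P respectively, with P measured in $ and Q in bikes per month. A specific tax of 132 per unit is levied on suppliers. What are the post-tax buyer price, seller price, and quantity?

P_b = 1111.2, P_s = 979.2, Q = 332.5

Suppliers keep P_s = P_b - 132 per unit, so supply in terms of the buyer price is Qs = -334.22 + 0.6P_b.
Market clearing requires 888.1 - 0.5P_b = -334.22 + 0.6P_b; hence 1222.32 = 1.1P_b and P_b = 1111.2.
So P_s = 979.2 and the quantity traded is Q = 888.1 - 0.5(1111.2) = 332.5.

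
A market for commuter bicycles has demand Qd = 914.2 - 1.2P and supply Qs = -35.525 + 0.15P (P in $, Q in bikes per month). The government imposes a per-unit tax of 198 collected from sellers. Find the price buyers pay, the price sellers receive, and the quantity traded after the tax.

The tax drives a wedge P_b - P_s = 198. Substituting P_s = P_b - 198 into supply: Qs = -65.225 + 0.15P_b.
Equate demand and the shifted supply: 914.2 - 1.2P_b = -65.225 + 0.15P_b, giving 1.35P_b = 979.425, so P_b = 725.5.
So P_s = 527.5 and the quantity traded is Q = 914.2 - 1.2(725.5) = 43.6.

P_b = 725.5, P_s = 527.5, Q = 43.6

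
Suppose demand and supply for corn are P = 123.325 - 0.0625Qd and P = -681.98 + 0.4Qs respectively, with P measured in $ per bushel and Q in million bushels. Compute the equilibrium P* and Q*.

Solving each curve for Q: Qd = 1973.2 - 16P and Qs = 1704.95 + 2.5P.
The market clears where 1973.2 - 16P = 1704.95 + 2.5P. Rearranging, 18.5P = 268.25, hence P* = 14.5.
Plugging P* into demand: Q* = 1973.2 - 16(14.5) = 1741.2.

P* = 14.5, Q* = 1741.2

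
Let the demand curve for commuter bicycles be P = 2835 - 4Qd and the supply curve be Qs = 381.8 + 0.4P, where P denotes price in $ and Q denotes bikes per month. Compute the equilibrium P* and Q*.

P* = 503, Q* = 583

Inverting to quantity form: Qd = 708.75 - 0.25P.
Set Qd = Qs: 708.75 - 0.25P = 381.8 + 0.4P, so 326.95 = 0.65P and P* = 503.
Then Q* = 708.75 - 0.25(503) = 583.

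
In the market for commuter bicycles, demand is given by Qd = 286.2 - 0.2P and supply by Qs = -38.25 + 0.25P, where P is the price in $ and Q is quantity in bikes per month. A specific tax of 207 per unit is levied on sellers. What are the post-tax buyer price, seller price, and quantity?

P_b = 836, P_s = 629, Q = 119

The tax drives a wedge P_b - P_s = 207. Substituting P_s = P_b - 207 into supply: Qs = -90 + 0.25P_b.
Equate demand and the shifted supply: 286.2 - 0.2P_b = -90 + 0.25P_b, giving 0.45P_b = 376.2, so P_b = 836.
Then P_s = 836 - 207 = 629 and Q = 286.2 - 0.2(836) = 119.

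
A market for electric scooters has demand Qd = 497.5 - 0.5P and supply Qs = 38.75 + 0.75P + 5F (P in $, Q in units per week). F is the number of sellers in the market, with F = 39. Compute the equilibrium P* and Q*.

With F = 39, supply is Qs = 233.75 + 0.75P.
The market clears where 497.5 - 0.5P = 233.75 + 0.75P. Rearranging, 1.25P = 263.75, hence P* = 211.
Then Q* = 497.5 - 0.5(211) = 392.

P* = 211, Q* = 392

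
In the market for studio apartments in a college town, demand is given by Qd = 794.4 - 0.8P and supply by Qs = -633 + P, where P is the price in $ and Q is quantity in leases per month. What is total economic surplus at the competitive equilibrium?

Set Qd = Qs: 794.4 - 0.8P = -633 + P, so 1427.4 = 1.8P and P* = 793.
From the demand curve, Q* = 794.4 - 0.8(793) = 160.
Demand choke price = 993; supply choke price = 633. CS = ½(993 - 793)(160) = 16000; PS = ½(793 - 633)(160) = 12800. Total surplus = 28800.

Total surplus = 28800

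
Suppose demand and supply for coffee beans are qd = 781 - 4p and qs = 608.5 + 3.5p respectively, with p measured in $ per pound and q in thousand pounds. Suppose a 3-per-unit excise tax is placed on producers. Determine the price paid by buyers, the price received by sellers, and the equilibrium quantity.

The tax drives a wedge p_b - p_s = 3. Substituting p_s = p_b - 3 into supply: qs = 598 + 3.5p_b.
Equate demand and the shifted supply: 781 - 4p_b = 598 + 3.5p_b, giving 7.5p_b = 183, so p_b = 24.4.
So p_s = 21.4 and the quantity traded is q = 781 - 4(24.4) = 683.4.

p_b = 24.4, p_s = 21.4, q = 683.4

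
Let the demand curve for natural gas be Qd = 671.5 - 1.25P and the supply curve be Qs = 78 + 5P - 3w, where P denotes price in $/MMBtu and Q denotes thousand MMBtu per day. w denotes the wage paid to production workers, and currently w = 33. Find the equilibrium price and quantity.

With w = 33, supply is Qs = -21 + 5P.
The market clears where 671.5 - 1.25P = -21 + 5P. Rearranging, 6.25P = 692.5, hence P* = 110.8.
From the demand curve, Q* = 671.5 - 1.25(110.8) = 533.

P* = 110.8, Q* = 533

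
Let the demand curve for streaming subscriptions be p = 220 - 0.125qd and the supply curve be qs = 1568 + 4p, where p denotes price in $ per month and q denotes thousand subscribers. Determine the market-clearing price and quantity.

Solving each curve for q: qd = 1760 - 8p.
The market clears where 1760 - 8p = 1568 + 4p. Rearranging, 12p = 192, hence p* = 16.
Plugging p* into demand: q* = 1760 - 8(16) = 1632.

p* = 16, q* = 1632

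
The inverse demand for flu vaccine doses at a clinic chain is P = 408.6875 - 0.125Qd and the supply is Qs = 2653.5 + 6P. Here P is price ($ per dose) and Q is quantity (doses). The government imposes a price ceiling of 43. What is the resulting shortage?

Inverting to quantity form: Qd = 3269.5 - 8P.
At P = 43: Qd = 2925.5 and Qs = 2911.5.
Shortage = Qd - Qs = 2925.5 - 2911.5 = 14.

Shortage = 14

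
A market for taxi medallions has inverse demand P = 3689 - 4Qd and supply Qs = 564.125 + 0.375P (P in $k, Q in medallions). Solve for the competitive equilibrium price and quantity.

Solving each curve for Q: Qd = 922.25 - 0.25P.
Set Qd = Qs: 922.25 - 0.25P = 564.125 + 0.375P, so 358.125 = 0.625P and P* = 573.
Then Q* = 922.25 - 0.25(573) = 779.

P* = 573, Q* = 779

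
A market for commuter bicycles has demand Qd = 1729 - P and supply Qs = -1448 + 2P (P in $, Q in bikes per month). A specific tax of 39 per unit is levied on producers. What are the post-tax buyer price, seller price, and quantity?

The tax drives a wedge P_b - P_s = 39. Substituting P_s = P_b - 39 into supply: Qs = -1526 + 2P_b.
Set Qd = Qs: 1729 - P_b = -1526 + 2P_b, so 3255 = 3P_b and P_b = 1085.
So P_s = 1046 and the quantity traded is Q = 1729 - 1085 = 644.

P_b = 1085, P_s = 1046, Q = 644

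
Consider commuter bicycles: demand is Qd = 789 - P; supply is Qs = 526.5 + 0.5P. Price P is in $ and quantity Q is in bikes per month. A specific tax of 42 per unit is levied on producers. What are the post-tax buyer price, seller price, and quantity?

With a tax of 42 on producers, they supply based on the net price P_s = P_b - 42, so Qs = 505.5 + 0.5P_b.
Set Qd = Qs: 789 - P_b = 505.5 + 0.5P_b, so 283.5 = 1.5P_b and P_b = 189.
So P_s = 147 and the quantity traded is Q = 789 - 189 = 600.

P_b = 189, P_s = 147, Q = 600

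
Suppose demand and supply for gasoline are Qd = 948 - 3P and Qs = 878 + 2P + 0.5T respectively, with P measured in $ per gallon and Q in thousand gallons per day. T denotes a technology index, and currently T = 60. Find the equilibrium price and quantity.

P* = 8, Q* = 924

With T = 60, supply is Qs = 908 + 2P.
Set Qd = Qs: 948 - 3P = 908 + 2P, so 40 = 5P and P* = 8.
Plugging P* into demand: Q* = 948 - 3(8) = 924.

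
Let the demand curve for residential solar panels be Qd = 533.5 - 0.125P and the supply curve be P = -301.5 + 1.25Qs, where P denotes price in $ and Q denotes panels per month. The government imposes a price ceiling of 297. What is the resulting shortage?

Inverting to quantity form: Qs = 241.2 + 0.8P.
At P = 297: Qd = 496.375 and Qs = 478.8.
Shortage = Qd - Qs = 496.375 - 478.8 = 17.575.

Shortage = 17.575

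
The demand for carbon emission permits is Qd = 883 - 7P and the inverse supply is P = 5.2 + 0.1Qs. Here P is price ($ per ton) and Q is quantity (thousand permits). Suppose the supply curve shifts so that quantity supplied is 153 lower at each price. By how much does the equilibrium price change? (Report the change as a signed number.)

Inverting to quantity form: Qs = -52 + 10P.
Equating demand and supply, 883 - 7P = -52 + 10P gives 17P = 935, so P* = 55.
Substitute back: Q* = 883 - 7(55) = 498.
After the shift, supply is Qs = -205 + 10P.
New equilibrium: 1088 = 17P, so P = 64 and Q = 435.
ΔP = 64 - 55 = 9.

ΔP = 9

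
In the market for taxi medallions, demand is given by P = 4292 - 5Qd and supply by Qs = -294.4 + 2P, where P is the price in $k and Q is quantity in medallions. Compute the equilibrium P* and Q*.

Solving each curve for Q: Qd = 858.4 - 0.2P.
Equating demand and supply, 858.4 - 0.2P = -294.4 + 2P gives 2.2P = 1152.8, so P* = 524.
Then Q* = 858.4 - 0.2(524) = 753.6.

P* = 524, Q* = 753.6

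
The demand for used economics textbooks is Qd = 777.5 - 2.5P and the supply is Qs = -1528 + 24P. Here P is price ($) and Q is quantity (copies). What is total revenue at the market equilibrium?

The market clears where 777.5 - 2.5P = -1528 + 24P. Rearranging, 26.5P = 2305.5, hence P* = 87.
From the demand curve, Q* = 777.5 - 2.5(87) = 560.
Total revenue = P* × Q* = 87 × 560 = 48720.

Total revenue = 48720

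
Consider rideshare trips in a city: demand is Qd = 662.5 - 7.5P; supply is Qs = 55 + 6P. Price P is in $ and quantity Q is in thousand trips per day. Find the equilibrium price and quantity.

Set Qd = Qs: 662.5 - 7.5P = 55 + 6P, so 607.5 = 13.5P and P* = 45.
Then Q* = 662.5 - 7.5(45) = 325.

P* = 45, Q* = 325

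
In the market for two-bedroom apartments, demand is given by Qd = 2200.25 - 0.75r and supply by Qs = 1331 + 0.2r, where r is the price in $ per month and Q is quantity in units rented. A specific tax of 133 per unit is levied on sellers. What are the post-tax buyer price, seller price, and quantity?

With a tax of 133 on sellers, they supply based on the net price r_s = r_b - 133, so Qs = 1304.4 + 0.2r_b.
Equate demand and the shifted supply: 2200.25 - 0.75r_b = 1304.4 + 0.2r_b, giving 0.95r_b = 895.85, so r_b = 943.
So r_s = 810 and the quantity traded is Q = 2200.25 - 0.75(943) = 1493.

r_b = 943, r_s = 810, Q = 1493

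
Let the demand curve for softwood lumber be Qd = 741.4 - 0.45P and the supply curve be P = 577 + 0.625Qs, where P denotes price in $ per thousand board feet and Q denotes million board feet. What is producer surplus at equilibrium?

Rewriting in direct form: Qs = -923.2 + 1.6P.
Set Qd = Qs: 741.4 - 0.45P = -923.2 + 1.6P, so 1664.6 = 2.05P and P* = 812.
Substitute back: Q* = 741.4 - 0.45(812) = 376.
Supply choke price (Qs = 0): P = 577. Producer surplus = ½ × (812 - 577) × 376 = 44180.

Producer surplus = 44180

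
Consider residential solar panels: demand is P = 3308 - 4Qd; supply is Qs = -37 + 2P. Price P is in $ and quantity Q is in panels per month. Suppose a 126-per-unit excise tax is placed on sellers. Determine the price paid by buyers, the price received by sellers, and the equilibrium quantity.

Inverting to quantity form: Qd = 827 - 0.25P.
With a tax of 126 on sellers, they supply based on the net price P_s = P_b - 126, so Qs = -289 + 2P_b.
Equate demand and the shifted supply: 827 - 0.25P_b = -289 + 2P_b, giving 2.25P_b = 1116, so P_b = 496.
So P_s = 370 and the quantity traded is Q = 827 - 0.25(496) = 703.

P_b = 496, P_s = 370, Q = 703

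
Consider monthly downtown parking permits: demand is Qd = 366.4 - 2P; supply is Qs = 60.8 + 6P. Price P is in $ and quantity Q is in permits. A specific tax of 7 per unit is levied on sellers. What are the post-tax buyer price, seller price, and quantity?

The tax drives a wedge P_b - P_s = 7. Substituting P_s = P_b - 7 into supply: Qs = 18.8 + 6P_b.
Set Qd = Qs: 366.4 - 2P_b = 18.8 + 6P_b, so 347.6 = 8P_b and P_b = 43.45.
So P_s = 36.45 and the quantity traded is Q = 366.4 - 2(43.45) = 279.5.

P_b = 43.45, P_s = 36.45, Q = 279.5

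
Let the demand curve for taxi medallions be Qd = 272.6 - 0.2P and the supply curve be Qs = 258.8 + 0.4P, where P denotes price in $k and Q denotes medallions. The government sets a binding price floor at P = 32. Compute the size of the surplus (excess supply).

Surplus = 5.4

With P fixed at 32, quantity demanded is 266.2 and quantity supplied is 271.6.
Surplus = Qs - Qd = 271.6 - 266.2 = 5.4.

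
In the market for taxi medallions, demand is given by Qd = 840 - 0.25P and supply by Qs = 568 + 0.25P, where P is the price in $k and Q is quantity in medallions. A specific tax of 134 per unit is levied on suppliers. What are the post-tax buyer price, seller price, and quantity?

P_b = 611, P_s = 477, Q = 687.25

With a tax of 134 on suppliers, they supply based on the net price P_s = P_b - 134, so Qs = 534.5 + 0.25P_b.
Set Qd = Qs: 840 - 0.25P_b = 534.5 + 0.25P_b, so 305.5 = 0.5P_b and P_b = 611.
So P_s = 477 and the quantity traded is Q = 840 - 0.25(611) = 687.25.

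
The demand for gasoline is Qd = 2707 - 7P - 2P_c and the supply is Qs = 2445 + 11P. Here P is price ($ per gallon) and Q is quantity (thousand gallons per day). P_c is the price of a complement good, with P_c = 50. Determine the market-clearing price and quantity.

P* = 9, Q* = 2544

With P_c = 50, demand is Qd = 2607 - 7P.
Set Qd = Qs: 2607 - 7P = 2445 + 11P, so 162 = 18P and P* = 9.
Then Q* = 2607 - 7(9) = 2544.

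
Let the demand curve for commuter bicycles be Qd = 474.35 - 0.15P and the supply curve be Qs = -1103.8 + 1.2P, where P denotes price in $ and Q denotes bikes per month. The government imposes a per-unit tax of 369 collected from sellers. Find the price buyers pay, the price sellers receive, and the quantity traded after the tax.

The tax drives a wedge P_b - P_s = 369. Substituting P_s = P_b - 369 into supply: Qs = -1546.6 + 1.2P_b.
Set Qd = Qs: 474.35 - 0.15P_b = -1546.6 + 1.2P_b, so 2020.95 = 1.35P_b and P_b = 1497.
Then P_s = 1497 - 369 = 1128 and Q = 474.35 - 0.15(1497) = 249.8.

P_b = 1497, P_s = 1128, Q = 249.8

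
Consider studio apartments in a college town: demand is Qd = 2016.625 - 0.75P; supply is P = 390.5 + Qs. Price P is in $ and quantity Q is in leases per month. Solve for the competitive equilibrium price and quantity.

P* = 1375.5, Q* = 985

Rewriting in direct form: Qs = -390.5 + P.
Equating demand and supply, 2016.625 - 0.75P = -390.5 + P gives 1.75P = 2407.125, so P* = 1375.5.
Then Q* = 2016.625 - 0.75(1375.5) = 985.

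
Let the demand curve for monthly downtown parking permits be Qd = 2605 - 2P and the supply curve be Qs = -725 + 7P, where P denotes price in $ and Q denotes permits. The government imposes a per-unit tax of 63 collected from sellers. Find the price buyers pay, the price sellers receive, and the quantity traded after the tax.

P_b = 419, P_s = 356, Q = 1767

With a tax of 63 on sellers, they supply based on the net price P_s = P_b - 63, so Qs = -1166 + 7P_b.
Equate demand and the shifted supply: 2605 - 2P_b = -1166 + 7P_b, giving 9P_b = 3771, so P_b = 419.
So P_s = 356 and the quantity traded is Q = 2605 - 2(419) = 1767.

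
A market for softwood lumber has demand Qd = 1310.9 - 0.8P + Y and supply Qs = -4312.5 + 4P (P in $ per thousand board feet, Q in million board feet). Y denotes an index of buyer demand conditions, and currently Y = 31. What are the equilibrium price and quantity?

With Y = 31, demand is Qd = 1341.9 - 0.8P.
The market clears where 1341.9 - 0.8P = -4312.5 + 4P. Rearranging, 4.8P = 5654.4, hence P* = 1178.
From the demand curve, Q* = 1341.9 - 0.8(1178) = 399.5.

P* = 1178, Q* = 399.5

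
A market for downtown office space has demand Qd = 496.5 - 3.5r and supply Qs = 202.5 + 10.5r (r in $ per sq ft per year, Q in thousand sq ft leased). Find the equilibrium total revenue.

Total revenue = 8883

Set Qd = Qs: 496.5 - 3.5r = 202.5 + 10.5r, so 294 = 14r and r* = 21.
Substitute back: Q* = 496.5 - 3.5(21) = 423.
Total revenue = r* × Q* = 21 × 423 = 8883.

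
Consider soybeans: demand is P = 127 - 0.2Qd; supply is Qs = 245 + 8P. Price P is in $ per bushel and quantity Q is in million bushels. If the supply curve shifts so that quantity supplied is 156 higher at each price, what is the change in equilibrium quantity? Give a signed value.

ΔQ = 60

Inverting to quantity form: Qd = 635 - 5P.
The market clears where 635 - 5P = 245 + 8P. Rearranging, 13P = 390, hence P* = 30.
From the demand curve, Q* = 635 - 5(30) = 485.
After the shift, supply is Qs = 401 + 8P.
The new intersection has 234 = 13P, i.e. P = 18, Q = 545.
ΔQ = 545 - 485 = 60.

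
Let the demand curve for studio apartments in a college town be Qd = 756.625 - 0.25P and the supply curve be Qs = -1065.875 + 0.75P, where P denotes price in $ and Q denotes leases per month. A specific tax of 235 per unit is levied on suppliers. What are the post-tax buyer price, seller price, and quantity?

The tax drives a wedge P_b - P_s = 235. Substituting P_s = P_b - 235 into supply: Qs = -1242.125 + 0.75P_b.
Equate demand and the shifted supply: 756.625 - 0.25P_b = -1242.125 + 0.75P_b, giving P_b = 1998.75, so P_b = 1998.75.
So P_s = 1763.75 and the quantity traded is Q = 756.625 - 0.25(1998.75) = 256.9375.

P_b = 1998.75, P_s = 1763.75, Q = 256.9375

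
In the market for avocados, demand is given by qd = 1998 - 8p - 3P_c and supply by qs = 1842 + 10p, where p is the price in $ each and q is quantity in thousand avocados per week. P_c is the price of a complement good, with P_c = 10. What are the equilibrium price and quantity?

With P_c = 10, demand is qd = 1968 - 8p.
The market clears where 1968 - 8p = 1842 + 10p. Rearranging, 18p = 126, hence p* = 7.
From the demand curve, q* = 1968 - 8(7) = 1912.

p* = 7, q* = 1912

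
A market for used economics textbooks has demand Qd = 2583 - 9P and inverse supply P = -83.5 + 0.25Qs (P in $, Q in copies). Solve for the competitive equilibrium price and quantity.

P* = 173, Q* = 1026

In direct form, Qs = 334 + 4P.
At equilibrium Qd = Qs, so 2583 - 9P = 334 + 4P; collecting terms, 2249 = 13P and P* = 173.
Then Q* = 2583 - 9(173) = 1026.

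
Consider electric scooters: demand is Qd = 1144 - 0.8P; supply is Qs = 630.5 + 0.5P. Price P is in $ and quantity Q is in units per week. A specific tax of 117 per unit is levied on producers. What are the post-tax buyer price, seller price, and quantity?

P_b = 440, P_s = 323, Q = 792

With a tax of 117 on producers, they supply based on the net price P_s = P_b - 117, so Qs = 572 + 0.5P_b.
Equate demand and the shifted supply: 1144 - 0.8P_b = 572 + 0.5P_b, giving 1.3P_b = 572, so P_b = 440.
Then P_s = 440 - 117 = 323 and Q = 1144 - 0.8(440) = 792.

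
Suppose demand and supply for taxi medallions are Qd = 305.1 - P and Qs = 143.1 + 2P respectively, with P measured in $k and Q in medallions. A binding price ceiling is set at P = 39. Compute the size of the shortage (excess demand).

Evaluating both curves at the ceiling price 39 gives Qd = 266.1, Qs = 221.1.
Shortage = Qd - Qs = 266.1 - 221.1 = 45.

Shortage = 45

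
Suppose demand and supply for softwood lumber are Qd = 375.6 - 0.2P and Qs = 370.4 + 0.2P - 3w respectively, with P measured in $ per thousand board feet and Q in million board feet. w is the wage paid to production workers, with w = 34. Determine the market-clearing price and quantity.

With w = 34, supply is Qs = 268.4 + 0.2P.
Equating demand and supply, 375.6 - 0.2P = 268.4 + 0.2P gives 0.4P = 107.2, so P* = 268.
Substitute back: Q* = 375.6 - 0.2(268) = 322.

P* = 268, Q* = 322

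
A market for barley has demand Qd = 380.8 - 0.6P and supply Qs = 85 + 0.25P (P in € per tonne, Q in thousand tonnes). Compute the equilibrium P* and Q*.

P* = 348, Q* = 172

At equilibrium Qd = Qs, so 380.8 - 0.6P = 85 + 0.25P; collecting terms, 295.8 = 0.85P and P* = 348.
Then Q* = 380.8 - 0.6(348) = 172.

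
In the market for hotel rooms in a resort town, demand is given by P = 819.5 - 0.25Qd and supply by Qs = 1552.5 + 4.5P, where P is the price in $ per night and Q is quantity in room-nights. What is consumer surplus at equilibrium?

Consumer surplus = 760144.5

Rewriting in direct form: Qd = 3278 - 4P.
The market clears where 3278 - 4P = 1552.5 + 4.5P. Rearranging, 8.5P = 1725.5, hence P* = 203.
Then Q* = 3278 - 4(203) = 2466.
Demand choke price (Qd = 0): P = 3278/4 = 819.5. Consumer surplus = ½ × (819.5 - 203) × 2466 = 760144.5.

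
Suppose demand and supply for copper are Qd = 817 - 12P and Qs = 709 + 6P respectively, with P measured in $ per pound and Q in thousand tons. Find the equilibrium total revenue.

Set Qd = Qs: 817 - 12P = 709 + 6P, so 108 = 18P and P* = 6.
Substitute back: Q* = 817 - 12(6) = 745.
Total revenue = P* × Q* = 6 × 745 = 4470.

Total revenue = 4470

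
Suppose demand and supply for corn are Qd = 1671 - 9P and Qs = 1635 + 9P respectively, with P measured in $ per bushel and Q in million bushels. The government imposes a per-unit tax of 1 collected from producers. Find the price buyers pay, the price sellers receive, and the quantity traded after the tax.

P_b = 2.5, P_s = 1.5, Q = 1648.5

With a tax of 1 on producers, they supply based on the net price P_s = P_b - 1, so Qs = 1626 + 9P_b.
Set Qd = Qs: 1671 - 9P_b = 1626 + 9P_b, so 45 = 18P_b and P_b = 2.5.
So P_s = 1.5 and the quantity traded is Q = 1671 - 9(2.5) = 1648.5.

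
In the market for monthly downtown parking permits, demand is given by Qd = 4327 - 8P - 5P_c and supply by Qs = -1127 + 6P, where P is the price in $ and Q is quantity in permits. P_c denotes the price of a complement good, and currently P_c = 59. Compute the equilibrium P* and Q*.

P* = 368.5, Q* = 1084

With P_c = 59, demand is Qd = 4032 - 8P.
At equilibrium Qd = Qs, so 4032 - 8P = -1127 + 6P; collecting terms, 5159 = 14P and P* = 368.5.
Plugging P* into demand: Q* = 4032 - 8(368.5) = 1084.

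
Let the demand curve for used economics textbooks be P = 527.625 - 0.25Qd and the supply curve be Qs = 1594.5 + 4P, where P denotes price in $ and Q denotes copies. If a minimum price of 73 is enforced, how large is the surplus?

Surplus = 68

In direct form, Qd = 2110.5 - 4P.
At P = 73: Qd = 1818.5 and Qs = 1886.5.
Surplus = Qs - Qd = 1886.5 - 1818.5 = 68.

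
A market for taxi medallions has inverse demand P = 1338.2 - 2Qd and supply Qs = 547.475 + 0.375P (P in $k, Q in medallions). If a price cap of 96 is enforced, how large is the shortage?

Shortage = 37.625

Rewriting in direct form: Qd = 669.1 - 0.5P.
Evaluating both curves at the ceiling price 96 gives Qd = 621.1, Qs = 583.475.
Shortage = Qd - Qs = 621.1 - 583.475 = 37.625.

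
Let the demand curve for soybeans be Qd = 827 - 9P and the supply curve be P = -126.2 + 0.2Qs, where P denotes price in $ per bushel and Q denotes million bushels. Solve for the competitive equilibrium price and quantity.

In direct form, Qs = 631 + 5P.
Set Qd = Qs: 827 - 9P = 631 + 5P, so 196 = 14P and P* = 14.
Plugging P* into demand: Q* = 827 - 9(14) = 701.

P* = 14, Q* = 701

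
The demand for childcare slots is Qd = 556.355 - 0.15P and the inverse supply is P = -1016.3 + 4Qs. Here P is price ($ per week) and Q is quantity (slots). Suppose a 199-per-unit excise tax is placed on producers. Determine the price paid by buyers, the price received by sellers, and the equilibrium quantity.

Rewriting in direct form: Qs = 254.075 + 0.25P.
The tax drives a wedge P_b - P_s = 199. Substituting P_s = P_b - 199 into supply: Qs = 204.325 + 0.25P_b.
Equate demand and the shifted supply: 556.355 - 0.15P_b = 204.325 + 0.25P_b, giving 0.4P_b = 352.03, so P_b = 880.075.
Then P_s = 880.075 - 199 = 681.075 and Q = 556.355 - 0.15(880.075) = 424.34375.

P_b = 880.075, P_s = 681.075, Q = 424.34375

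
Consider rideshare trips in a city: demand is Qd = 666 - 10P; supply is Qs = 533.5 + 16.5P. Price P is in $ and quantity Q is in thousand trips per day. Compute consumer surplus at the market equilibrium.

At equilibrium Qd = Qs, so 666 - 10P = 533.5 + 16.5P; collecting terms, 132.5 = 26.5P and P* = 5.
Substitute back: Q* = 666 - 10(5) = 616.
Demand choke price (Qd = 0): P = 666/10 = 66.6. Consumer surplus = ½ × (66.6 - 5) × 616 = 18972.8.

Consumer surplus = 18972.8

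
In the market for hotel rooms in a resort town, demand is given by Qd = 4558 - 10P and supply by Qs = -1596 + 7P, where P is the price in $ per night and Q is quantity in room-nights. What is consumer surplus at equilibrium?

Equating demand and supply, 4558 - 10P = -1596 + 7P gives 17P = 6154, so P* = 362.
Then Q* = 4558 - 10(362) = 938.
Demand choke price (Qd = 0): P = 4558/10 = 455.8. Consumer surplus = ½ × (455.8 - 362) × 938 = 43992.2.

Consumer surplus = 43992.2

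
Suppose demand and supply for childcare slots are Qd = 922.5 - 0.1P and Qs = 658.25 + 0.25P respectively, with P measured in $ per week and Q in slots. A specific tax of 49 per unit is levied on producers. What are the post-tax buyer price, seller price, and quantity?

P_b = 790, P_s = 741, Q = 843.5

The tax drives a wedge P_b - P_s = 49. Substituting P_s = P_b - 49 into supply: Qs = 646 + 0.25P_b.
Equate demand and the shifted supply: 922.5 - 0.1P_b = 646 + 0.25P_b, giving 0.35P_b = 276.5, so P_b = 790.
So P_s = 741 and the quantity traded is Q = 922.5 - 0.1(790) = 843.5.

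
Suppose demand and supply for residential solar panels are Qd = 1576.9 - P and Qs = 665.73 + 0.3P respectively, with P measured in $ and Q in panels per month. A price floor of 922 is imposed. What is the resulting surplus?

With P fixed at 922, quantity demanded is 654.9 and quantity supplied is 942.33.
Surplus = Qs - Qd = 942.33 - 654.9 = 287.43.

Surplus = 287.43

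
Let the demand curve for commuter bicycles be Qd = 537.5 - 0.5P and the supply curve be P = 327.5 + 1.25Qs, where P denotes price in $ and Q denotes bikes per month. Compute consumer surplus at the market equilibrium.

Consumer surplus = 52900

In direct form, Qs = -262 + 0.8P.
Equating demand and supply, 537.5 - 0.5P = -262 + 0.8P gives 1.3P = 799.5, so P* = 615.
Substitute back: Q* = 537.5 - 0.5(615) = 230.
Demand choke price (Qd = 0): P = 537.5/0.5 = 1075. Consumer surplus = ½ × (1075 - 615) × 230 = 52900.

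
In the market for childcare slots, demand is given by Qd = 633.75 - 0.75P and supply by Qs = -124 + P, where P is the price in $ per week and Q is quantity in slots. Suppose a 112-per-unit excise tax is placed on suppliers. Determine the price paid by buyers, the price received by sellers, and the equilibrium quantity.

With a tax of 112 on suppliers, they supply based on the net price P_s = P_b - 112, so Qs = -236 + P_b.
Market clearing requires 633.75 - 0.75P_b = -236 + P_b; hence 869.75 = 1.75P_b and P_b = 497.
So P_s = 385 and the quantity traded is Q = 633.75 - 0.75(497) = 261.

P_b = 497, P_s = 385, Q = 261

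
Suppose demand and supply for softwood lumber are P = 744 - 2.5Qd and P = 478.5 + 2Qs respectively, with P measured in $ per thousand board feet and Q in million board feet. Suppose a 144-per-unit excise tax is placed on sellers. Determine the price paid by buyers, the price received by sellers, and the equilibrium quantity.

In direct form, Qd = 297.6 - 0.4P and Qs = -239.25 + 0.5P.
The tax drives a wedge P_b - P_s = 144. Substituting P_s = P_b - 144 into supply: Qs = -311.25 + 0.5P_b.
Set Qd = Qs: 297.6 - 0.4P_b = -311.25 + 0.5P_b, so 608.85 = 0.9P_b and P_b = 676.5.
Then P_s = 676.5 - 144 = 532.5 and Q = 297.6 - 0.4(676.5) = 27.

P_b = 676.5, P_s = 532.5, Q = 27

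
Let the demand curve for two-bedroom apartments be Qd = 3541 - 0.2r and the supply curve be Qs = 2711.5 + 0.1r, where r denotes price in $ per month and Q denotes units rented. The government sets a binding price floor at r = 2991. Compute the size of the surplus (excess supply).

With r fixed at 2991, quantity demanded is 2942.8 and quantity supplied is 3010.6.
Surplus = Qs - Qd = 3010.6 - 2942.8 = 67.8.

Surplus = 67.8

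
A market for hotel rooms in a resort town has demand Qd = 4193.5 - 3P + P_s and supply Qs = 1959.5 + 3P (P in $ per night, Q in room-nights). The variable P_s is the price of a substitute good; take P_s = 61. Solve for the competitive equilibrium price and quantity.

With P_s = 61, demand is Qd = 4254.5 - 3P.
Equating demand and supply, 4254.5 - 3P = 1959.5 + 3P gives 6P = 2295, so P* = 382.5.
Then Q* = 4254.5 - 3(382.5) = 3107.

P* = 382.5, Q* = 3107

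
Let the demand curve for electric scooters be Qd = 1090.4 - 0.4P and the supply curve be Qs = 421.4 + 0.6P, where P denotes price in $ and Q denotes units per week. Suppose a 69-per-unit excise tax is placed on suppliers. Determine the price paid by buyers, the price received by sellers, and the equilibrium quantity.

P_b = 710.4, P_s = 641.4, Q = 806.24

The tax drives a wedge P_b - P_s = 69. Substituting P_s = P_b - 69 into supply: Qs = 380 + 0.6P_b.
Equate demand and the shifted supply: 1090.4 - 0.4P_b = 380 + 0.6P_b, giving P_b = 710.4, so P_b = 710.4.
So P_s = 641.4 and the quantity traded is Q = 1090.4 - 0.4(710.4) = 806.24.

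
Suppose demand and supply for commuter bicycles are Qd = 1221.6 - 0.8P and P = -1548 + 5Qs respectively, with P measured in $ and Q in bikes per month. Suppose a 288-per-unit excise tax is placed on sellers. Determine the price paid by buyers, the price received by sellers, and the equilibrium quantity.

Inverting to quantity form: Qs = 309.6 + 0.2P.
With a tax of 288 on sellers, they supply based on the net price P_s = P_b - 288, so Qs = 252 + 0.2P_b.
Set Qd = Qs: 1221.6 - 0.8P_b = 252 + 0.2P_b, so 969.6 = P_b and P_b = 969.6.
Then P_s = 969.6 - 288 = 681.6 and Q = 1221.6 - 0.8(969.6) = 445.92.

P_b = 969.6, P_s = 681.6, Q = 445.92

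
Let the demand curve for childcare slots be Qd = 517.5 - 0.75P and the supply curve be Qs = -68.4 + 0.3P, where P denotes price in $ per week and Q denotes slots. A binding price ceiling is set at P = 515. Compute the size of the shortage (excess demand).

Evaluating both curves at the ceiling price 515 gives Qd = 131.25, Qs = 86.1.
Shortage = Qd - Qs = 131.25 - 86.1 = 45.15.

Shortage = 45.15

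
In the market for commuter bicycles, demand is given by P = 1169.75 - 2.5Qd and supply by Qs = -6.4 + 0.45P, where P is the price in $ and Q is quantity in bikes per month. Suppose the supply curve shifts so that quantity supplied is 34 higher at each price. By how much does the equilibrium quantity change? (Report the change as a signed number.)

ΔQ = 16

Rewriting in direct form: Qd = 467.9 - 0.4P.
Set Qd = Qs: 467.9 - 0.4P = -6.4 + 0.45P, so 474.3 = 0.85P and P* = 558.
Substitute back: Q* = 467.9 - 0.4(558) = 244.7.
After the shift, supply is Qs = 27.6 + 0.45P.
The new intersection has 440.3 = 0.85P, i.e. P = 518, Q = 260.7.
ΔQ = 260.7 - 244.7 = 16.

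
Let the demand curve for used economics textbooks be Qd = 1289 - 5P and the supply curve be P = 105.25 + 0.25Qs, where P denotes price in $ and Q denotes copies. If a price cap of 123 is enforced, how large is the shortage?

Shortage = 603

In direct form, Qs = -421 + 4P.
Evaluating both curves at the ceiling price 123 gives Qd = 674, Qs = 71.
Shortage = Qd - Qs = 674 - 71 = 603.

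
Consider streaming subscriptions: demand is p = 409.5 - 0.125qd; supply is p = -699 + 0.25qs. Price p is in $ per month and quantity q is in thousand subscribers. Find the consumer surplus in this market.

Rewriting in direct form: qd = 3276 - 8p and qs = 2796 + 4p.
At equilibrium qd = qs, so 3276 - 8p = 2796 + 4p; collecting terms, 480 = 12p and p* = 40.
Substitute back: q* = 3276 - 8(40) = 2956.
Demand choke price (qd = 0): p = 3276/8 = 409.5. Consumer surplus = ½ × (409.5 - 40) × 2956 = 546121.

Consumer surplus = 546121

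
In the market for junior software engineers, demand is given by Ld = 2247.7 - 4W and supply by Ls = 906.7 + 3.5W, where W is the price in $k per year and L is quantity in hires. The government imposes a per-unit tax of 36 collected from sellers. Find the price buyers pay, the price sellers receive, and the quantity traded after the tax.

W_b = 195.6, W_s = 159.6, L = 1465.3

The tax drives a wedge W_b - W_s = 36. Substituting W_s = W_b - 36 into supply: Ls = 780.7 + 3.5W_b.
Equate demand and the shifted supply: 2247.7 - 4W_b = 780.7 + 3.5W_b, giving 7.5W_b = 1467, so W_b = 195.6.
So W_s = 159.6 and the quantity traded is L = 2247.7 - 4(195.6) = 1465.3.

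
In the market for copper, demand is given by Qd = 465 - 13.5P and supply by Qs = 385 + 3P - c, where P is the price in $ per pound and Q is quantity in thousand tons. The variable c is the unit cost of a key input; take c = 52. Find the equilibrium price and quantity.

P* = 8, Q* = 357

With c = 52, supply is Qs = 333 + 3P.
Equating demand and supply, 465 - 13.5P = 333 + 3P gives 16.5P = 132, so P* = 8.
Plugging P* into demand: Q* = 465 - 13.5(8) = 357.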